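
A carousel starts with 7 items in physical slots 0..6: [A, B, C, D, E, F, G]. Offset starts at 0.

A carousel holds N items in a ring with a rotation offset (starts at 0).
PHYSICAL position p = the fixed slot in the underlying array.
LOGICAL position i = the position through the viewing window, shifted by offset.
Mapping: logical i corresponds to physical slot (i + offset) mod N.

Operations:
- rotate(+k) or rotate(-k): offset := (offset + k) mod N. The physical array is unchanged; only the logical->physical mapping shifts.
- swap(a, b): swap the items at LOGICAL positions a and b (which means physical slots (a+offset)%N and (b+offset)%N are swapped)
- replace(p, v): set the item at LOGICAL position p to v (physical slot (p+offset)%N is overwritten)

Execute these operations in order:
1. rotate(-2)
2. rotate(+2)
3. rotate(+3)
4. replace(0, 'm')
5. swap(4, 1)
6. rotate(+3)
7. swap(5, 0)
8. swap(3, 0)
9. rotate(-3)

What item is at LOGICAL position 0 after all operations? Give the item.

Answer: m

Derivation:
After op 1 (rotate(-2)): offset=5, physical=[A,B,C,D,E,F,G], logical=[F,G,A,B,C,D,E]
After op 2 (rotate(+2)): offset=0, physical=[A,B,C,D,E,F,G], logical=[A,B,C,D,E,F,G]
After op 3 (rotate(+3)): offset=3, physical=[A,B,C,D,E,F,G], logical=[D,E,F,G,A,B,C]
After op 4 (replace(0, 'm')): offset=3, physical=[A,B,C,m,E,F,G], logical=[m,E,F,G,A,B,C]
After op 5 (swap(4, 1)): offset=3, physical=[E,B,C,m,A,F,G], logical=[m,A,F,G,E,B,C]
After op 6 (rotate(+3)): offset=6, physical=[E,B,C,m,A,F,G], logical=[G,E,B,C,m,A,F]
After op 7 (swap(5, 0)): offset=6, physical=[E,B,C,m,G,F,A], logical=[A,E,B,C,m,G,F]
After op 8 (swap(3, 0)): offset=6, physical=[E,B,A,m,G,F,C], logical=[C,E,B,A,m,G,F]
After op 9 (rotate(-3)): offset=3, physical=[E,B,A,m,G,F,C], logical=[m,G,F,C,E,B,A]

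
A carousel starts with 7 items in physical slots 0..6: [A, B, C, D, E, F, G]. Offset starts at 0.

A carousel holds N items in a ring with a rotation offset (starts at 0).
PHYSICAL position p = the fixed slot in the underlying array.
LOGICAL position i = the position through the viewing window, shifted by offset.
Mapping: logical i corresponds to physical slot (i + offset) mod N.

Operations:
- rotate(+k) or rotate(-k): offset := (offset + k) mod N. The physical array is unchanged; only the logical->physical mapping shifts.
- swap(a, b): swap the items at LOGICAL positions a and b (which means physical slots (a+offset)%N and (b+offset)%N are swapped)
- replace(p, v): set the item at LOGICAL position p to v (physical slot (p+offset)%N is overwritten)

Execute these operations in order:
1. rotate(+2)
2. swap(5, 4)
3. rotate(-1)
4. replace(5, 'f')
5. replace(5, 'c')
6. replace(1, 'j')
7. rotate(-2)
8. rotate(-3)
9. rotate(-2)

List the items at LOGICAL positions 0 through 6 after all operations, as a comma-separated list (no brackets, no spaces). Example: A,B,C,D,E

Answer: B,j,D,E,F,c,G

Derivation:
After op 1 (rotate(+2)): offset=2, physical=[A,B,C,D,E,F,G], logical=[C,D,E,F,G,A,B]
After op 2 (swap(5, 4)): offset=2, physical=[G,B,C,D,E,F,A], logical=[C,D,E,F,A,G,B]
After op 3 (rotate(-1)): offset=1, physical=[G,B,C,D,E,F,A], logical=[B,C,D,E,F,A,G]
After op 4 (replace(5, 'f')): offset=1, physical=[G,B,C,D,E,F,f], logical=[B,C,D,E,F,f,G]
After op 5 (replace(5, 'c')): offset=1, physical=[G,B,C,D,E,F,c], logical=[B,C,D,E,F,c,G]
After op 6 (replace(1, 'j')): offset=1, physical=[G,B,j,D,E,F,c], logical=[B,j,D,E,F,c,G]
After op 7 (rotate(-2)): offset=6, physical=[G,B,j,D,E,F,c], logical=[c,G,B,j,D,E,F]
After op 8 (rotate(-3)): offset=3, physical=[G,B,j,D,E,F,c], logical=[D,E,F,c,G,B,j]
After op 9 (rotate(-2)): offset=1, physical=[G,B,j,D,E,F,c], logical=[B,j,D,E,F,c,G]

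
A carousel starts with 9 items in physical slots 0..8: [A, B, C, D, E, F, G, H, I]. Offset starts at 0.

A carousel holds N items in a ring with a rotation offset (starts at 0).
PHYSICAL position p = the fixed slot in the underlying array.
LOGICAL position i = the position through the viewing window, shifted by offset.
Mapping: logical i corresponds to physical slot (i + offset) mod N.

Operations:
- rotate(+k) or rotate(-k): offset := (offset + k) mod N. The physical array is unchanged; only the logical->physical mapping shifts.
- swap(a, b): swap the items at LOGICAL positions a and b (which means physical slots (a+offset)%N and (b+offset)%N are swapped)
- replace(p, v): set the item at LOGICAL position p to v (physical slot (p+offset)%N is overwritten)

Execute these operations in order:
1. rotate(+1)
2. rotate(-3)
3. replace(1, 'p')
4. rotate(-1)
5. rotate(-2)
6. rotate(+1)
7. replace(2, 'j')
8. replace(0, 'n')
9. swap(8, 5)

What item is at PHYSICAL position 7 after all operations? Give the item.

Answer: j

Derivation:
After op 1 (rotate(+1)): offset=1, physical=[A,B,C,D,E,F,G,H,I], logical=[B,C,D,E,F,G,H,I,A]
After op 2 (rotate(-3)): offset=7, physical=[A,B,C,D,E,F,G,H,I], logical=[H,I,A,B,C,D,E,F,G]
After op 3 (replace(1, 'p')): offset=7, physical=[A,B,C,D,E,F,G,H,p], logical=[H,p,A,B,C,D,E,F,G]
After op 4 (rotate(-1)): offset=6, physical=[A,B,C,D,E,F,G,H,p], logical=[G,H,p,A,B,C,D,E,F]
After op 5 (rotate(-2)): offset=4, physical=[A,B,C,D,E,F,G,H,p], logical=[E,F,G,H,p,A,B,C,D]
After op 6 (rotate(+1)): offset=5, physical=[A,B,C,D,E,F,G,H,p], logical=[F,G,H,p,A,B,C,D,E]
After op 7 (replace(2, 'j')): offset=5, physical=[A,B,C,D,E,F,G,j,p], logical=[F,G,j,p,A,B,C,D,E]
After op 8 (replace(0, 'n')): offset=5, physical=[A,B,C,D,E,n,G,j,p], logical=[n,G,j,p,A,B,C,D,E]
After op 9 (swap(8, 5)): offset=5, physical=[A,E,C,D,B,n,G,j,p], logical=[n,G,j,p,A,E,C,D,B]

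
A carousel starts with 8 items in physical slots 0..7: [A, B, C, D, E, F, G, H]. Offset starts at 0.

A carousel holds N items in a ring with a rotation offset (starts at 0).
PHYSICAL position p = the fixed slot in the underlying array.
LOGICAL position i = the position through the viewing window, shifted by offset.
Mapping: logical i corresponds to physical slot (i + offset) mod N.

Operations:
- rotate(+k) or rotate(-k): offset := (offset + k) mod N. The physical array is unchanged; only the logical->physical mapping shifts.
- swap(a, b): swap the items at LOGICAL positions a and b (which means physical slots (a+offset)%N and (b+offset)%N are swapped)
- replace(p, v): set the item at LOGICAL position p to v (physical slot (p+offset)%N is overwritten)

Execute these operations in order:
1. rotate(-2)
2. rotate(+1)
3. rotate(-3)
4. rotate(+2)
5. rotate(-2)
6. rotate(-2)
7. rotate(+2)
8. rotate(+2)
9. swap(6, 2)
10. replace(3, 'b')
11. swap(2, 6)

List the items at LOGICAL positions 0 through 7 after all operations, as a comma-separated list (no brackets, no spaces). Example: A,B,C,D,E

Answer: G,H,A,b,C,D,E,F

Derivation:
After op 1 (rotate(-2)): offset=6, physical=[A,B,C,D,E,F,G,H], logical=[G,H,A,B,C,D,E,F]
After op 2 (rotate(+1)): offset=7, physical=[A,B,C,D,E,F,G,H], logical=[H,A,B,C,D,E,F,G]
After op 3 (rotate(-3)): offset=4, physical=[A,B,C,D,E,F,G,H], logical=[E,F,G,H,A,B,C,D]
After op 4 (rotate(+2)): offset=6, physical=[A,B,C,D,E,F,G,H], logical=[G,H,A,B,C,D,E,F]
After op 5 (rotate(-2)): offset=4, physical=[A,B,C,D,E,F,G,H], logical=[E,F,G,H,A,B,C,D]
After op 6 (rotate(-2)): offset=2, physical=[A,B,C,D,E,F,G,H], logical=[C,D,E,F,G,H,A,B]
After op 7 (rotate(+2)): offset=4, physical=[A,B,C,D,E,F,G,H], logical=[E,F,G,H,A,B,C,D]
After op 8 (rotate(+2)): offset=6, physical=[A,B,C,D,E,F,G,H], logical=[G,H,A,B,C,D,E,F]
After op 9 (swap(6, 2)): offset=6, physical=[E,B,C,D,A,F,G,H], logical=[G,H,E,B,C,D,A,F]
After op 10 (replace(3, 'b')): offset=6, physical=[E,b,C,D,A,F,G,H], logical=[G,H,E,b,C,D,A,F]
After op 11 (swap(2, 6)): offset=6, physical=[A,b,C,D,E,F,G,H], logical=[G,H,A,b,C,D,E,F]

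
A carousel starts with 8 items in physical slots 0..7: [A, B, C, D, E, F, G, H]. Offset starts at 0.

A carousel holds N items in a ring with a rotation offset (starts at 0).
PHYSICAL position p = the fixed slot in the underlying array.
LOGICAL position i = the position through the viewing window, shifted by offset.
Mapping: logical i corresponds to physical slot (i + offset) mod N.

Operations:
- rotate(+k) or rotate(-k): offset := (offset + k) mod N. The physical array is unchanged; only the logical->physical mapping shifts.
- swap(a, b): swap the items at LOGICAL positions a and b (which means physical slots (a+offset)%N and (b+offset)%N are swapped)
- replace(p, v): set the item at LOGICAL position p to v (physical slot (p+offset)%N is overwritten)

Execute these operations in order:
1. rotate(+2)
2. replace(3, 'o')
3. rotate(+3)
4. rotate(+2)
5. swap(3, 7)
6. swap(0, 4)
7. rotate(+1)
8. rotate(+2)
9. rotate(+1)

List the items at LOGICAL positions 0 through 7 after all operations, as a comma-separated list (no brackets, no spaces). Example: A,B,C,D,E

After op 1 (rotate(+2)): offset=2, physical=[A,B,C,D,E,F,G,H], logical=[C,D,E,F,G,H,A,B]
After op 2 (replace(3, 'o')): offset=2, physical=[A,B,C,D,E,o,G,H], logical=[C,D,E,o,G,H,A,B]
After op 3 (rotate(+3)): offset=5, physical=[A,B,C,D,E,o,G,H], logical=[o,G,H,A,B,C,D,E]
After op 4 (rotate(+2)): offset=7, physical=[A,B,C,D,E,o,G,H], logical=[H,A,B,C,D,E,o,G]
After op 5 (swap(3, 7)): offset=7, physical=[A,B,G,D,E,o,C,H], logical=[H,A,B,G,D,E,o,C]
After op 6 (swap(0, 4)): offset=7, physical=[A,B,G,H,E,o,C,D], logical=[D,A,B,G,H,E,o,C]
After op 7 (rotate(+1)): offset=0, physical=[A,B,G,H,E,o,C,D], logical=[A,B,G,H,E,o,C,D]
After op 8 (rotate(+2)): offset=2, physical=[A,B,G,H,E,o,C,D], logical=[G,H,E,o,C,D,A,B]
After op 9 (rotate(+1)): offset=3, physical=[A,B,G,H,E,o,C,D], logical=[H,E,o,C,D,A,B,G]

Answer: H,E,o,C,D,A,B,G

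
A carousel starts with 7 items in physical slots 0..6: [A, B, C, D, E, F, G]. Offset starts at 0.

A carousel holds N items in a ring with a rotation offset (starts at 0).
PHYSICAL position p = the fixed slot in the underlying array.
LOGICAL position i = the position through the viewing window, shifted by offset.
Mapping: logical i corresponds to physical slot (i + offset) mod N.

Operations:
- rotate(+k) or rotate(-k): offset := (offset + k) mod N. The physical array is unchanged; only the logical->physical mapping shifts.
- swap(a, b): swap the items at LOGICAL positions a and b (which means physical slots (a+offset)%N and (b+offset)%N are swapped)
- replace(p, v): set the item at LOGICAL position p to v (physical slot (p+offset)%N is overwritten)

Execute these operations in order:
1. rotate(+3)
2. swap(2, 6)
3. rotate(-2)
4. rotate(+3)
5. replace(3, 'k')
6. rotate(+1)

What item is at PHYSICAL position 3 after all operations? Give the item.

After op 1 (rotate(+3)): offset=3, physical=[A,B,C,D,E,F,G], logical=[D,E,F,G,A,B,C]
After op 2 (swap(2, 6)): offset=3, physical=[A,B,F,D,E,C,G], logical=[D,E,C,G,A,B,F]
After op 3 (rotate(-2)): offset=1, physical=[A,B,F,D,E,C,G], logical=[B,F,D,E,C,G,A]
After op 4 (rotate(+3)): offset=4, physical=[A,B,F,D,E,C,G], logical=[E,C,G,A,B,F,D]
After op 5 (replace(3, 'k')): offset=4, physical=[k,B,F,D,E,C,G], logical=[E,C,G,k,B,F,D]
After op 6 (rotate(+1)): offset=5, physical=[k,B,F,D,E,C,G], logical=[C,G,k,B,F,D,E]

Answer: D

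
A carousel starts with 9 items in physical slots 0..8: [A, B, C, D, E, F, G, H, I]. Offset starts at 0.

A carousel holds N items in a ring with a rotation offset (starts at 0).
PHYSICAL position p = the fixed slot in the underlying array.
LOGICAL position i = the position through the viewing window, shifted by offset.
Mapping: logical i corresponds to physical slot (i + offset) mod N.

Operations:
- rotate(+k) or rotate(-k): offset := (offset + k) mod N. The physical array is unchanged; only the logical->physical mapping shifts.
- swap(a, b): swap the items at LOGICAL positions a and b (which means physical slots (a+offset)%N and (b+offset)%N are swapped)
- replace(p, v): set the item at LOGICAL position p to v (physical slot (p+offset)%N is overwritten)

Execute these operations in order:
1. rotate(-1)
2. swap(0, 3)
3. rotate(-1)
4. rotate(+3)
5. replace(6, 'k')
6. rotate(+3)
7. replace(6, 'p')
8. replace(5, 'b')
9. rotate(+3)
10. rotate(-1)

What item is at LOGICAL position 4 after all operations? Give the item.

After op 1 (rotate(-1)): offset=8, physical=[A,B,C,D,E,F,G,H,I], logical=[I,A,B,C,D,E,F,G,H]
After op 2 (swap(0, 3)): offset=8, physical=[A,B,I,D,E,F,G,H,C], logical=[C,A,B,I,D,E,F,G,H]
After op 3 (rotate(-1)): offset=7, physical=[A,B,I,D,E,F,G,H,C], logical=[H,C,A,B,I,D,E,F,G]
After op 4 (rotate(+3)): offset=1, physical=[A,B,I,D,E,F,G,H,C], logical=[B,I,D,E,F,G,H,C,A]
After op 5 (replace(6, 'k')): offset=1, physical=[A,B,I,D,E,F,G,k,C], logical=[B,I,D,E,F,G,k,C,A]
After op 6 (rotate(+3)): offset=4, physical=[A,B,I,D,E,F,G,k,C], logical=[E,F,G,k,C,A,B,I,D]
After op 7 (replace(6, 'p')): offset=4, physical=[A,p,I,D,E,F,G,k,C], logical=[E,F,G,k,C,A,p,I,D]
After op 8 (replace(5, 'b')): offset=4, physical=[b,p,I,D,E,F,G,k,C], logical=[E,F,G,k,C,b,p,I,D]
After op 9 (rotate(+3)): offset=7, physical=[b,p,I,D,E,F,G,k,C], logical=[k,C,b,p,I,D,E,F,G]
After op 10 (rotate(-1)): offset=6, physical=[b,p,I,D,E,F,G,k,C], logical=[G,k,C,b,p,I,D,E,F]

Answer: p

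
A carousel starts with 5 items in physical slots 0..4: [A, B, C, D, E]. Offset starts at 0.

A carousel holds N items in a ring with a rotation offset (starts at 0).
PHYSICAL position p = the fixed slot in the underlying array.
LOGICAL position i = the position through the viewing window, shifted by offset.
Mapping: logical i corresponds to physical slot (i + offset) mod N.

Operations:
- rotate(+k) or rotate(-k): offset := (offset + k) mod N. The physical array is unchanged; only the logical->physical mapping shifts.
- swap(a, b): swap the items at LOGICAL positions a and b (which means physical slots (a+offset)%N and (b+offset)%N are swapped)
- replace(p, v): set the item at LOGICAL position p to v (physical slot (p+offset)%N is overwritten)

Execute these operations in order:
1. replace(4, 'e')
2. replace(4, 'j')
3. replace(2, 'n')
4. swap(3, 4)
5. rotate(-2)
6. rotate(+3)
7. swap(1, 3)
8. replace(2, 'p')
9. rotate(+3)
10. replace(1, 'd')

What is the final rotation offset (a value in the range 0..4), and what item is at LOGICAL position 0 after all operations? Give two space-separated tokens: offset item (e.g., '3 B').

Answer: 4 n

Derivation:
After op 1 (replace(4, 'e')): offset=0, physical=[A,B,C,D,e], logical=[A,B,C,D,e]
After op 2 (replace(4, 'j')): offset=0, physical=[A,B,C,D,j], logical=[A,B,C,D,j]
After op 3 (replace(2, 'n')): offset=0, physical=[A,B,n,D,j], logical=[A,B,n,D,j]
After op 4 (swap(3, 4)): offset=0, physical=[A,B,n,j,D], logical=[A,B,n,j,D]
After op 5 (rotate(-2)): offset=3, physical=[A,B,n,j,D], logical=[j,D,A,B,n]
After op 6 (rotate(+3)): offset=1, physical=[A,B,n,j,D], logical=[B,n,j,D,A]
After op 7 (swap(1, 3)): offset=1, physical=[A,B,D,j,n], logical=[B,D,j,n,A]
After op 8 (replace(2, 'p')): offset=1, physical=[A,B,D,p,n], logical=[B,D,p,n,A]
After op 9 (rotate(+3)): offset=4, physical=[A,B,D,p,n], logical=[n,A,B,D,p]
After op 10 (replace(1, 'd')): offset=4, physical=[d,B,D,p,n], logical=[n,d,B,D,p]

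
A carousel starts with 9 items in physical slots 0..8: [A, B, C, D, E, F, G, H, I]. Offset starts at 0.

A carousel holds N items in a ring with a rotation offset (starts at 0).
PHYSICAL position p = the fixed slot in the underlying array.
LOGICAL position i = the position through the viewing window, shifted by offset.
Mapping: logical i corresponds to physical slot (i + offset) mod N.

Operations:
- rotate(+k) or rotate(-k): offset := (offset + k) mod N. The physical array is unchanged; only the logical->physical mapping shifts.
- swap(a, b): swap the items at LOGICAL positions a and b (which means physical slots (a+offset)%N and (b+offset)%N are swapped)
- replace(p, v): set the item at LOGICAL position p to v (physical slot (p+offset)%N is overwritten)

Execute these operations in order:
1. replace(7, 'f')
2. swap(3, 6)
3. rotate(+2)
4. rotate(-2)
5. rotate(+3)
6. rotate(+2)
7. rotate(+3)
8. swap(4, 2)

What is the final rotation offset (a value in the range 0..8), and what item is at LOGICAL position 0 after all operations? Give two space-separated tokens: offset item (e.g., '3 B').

Answer: 8 I

Derivation:
After op 1 (replace(7, 'f')): offset=0, physical=[A,B,C,D,E,F,G,f,I], logical=[A,B,C,D,E,F,G,f,I]
After op 2 (swap(3, 6)): offset=0, physical=[A,B,C,G,E,F,D,f,I], logical=[A,B,C,G,E,F,D,f,I]
After op 3 (rotate(+2)): offset=2, physical=[A,B,C,G,E,F,D,f,I], logical=[C,G,E,F,D,f,I,A,B]
After op 4 (rotate(-2)): offset=0, physical=[A,B,C,G,E,F,D,f,I], logical=[A,B,C,G,E,F,D,f,I]
After op 5 (rotate(+3)): offset=3, physical=[A,B,C,G,E,F,D,f,I], logical=[G,E,F,D,f,I,A,B,C]
After op 6 (rotate(+2)): offset=5, physical=[A,B,C,G,E,F,D,f,I], logical=[F,D,f,I,A,B,C,G,E]
After op 7 (rotate(+3)): offset=8, physical=[A,B,C,G,E,F,D,f,I], logical=[I,A,B,C,G,E,F,D,f]
After op 8 (swap(4, 2)): offset=8, physical=[A,G,C,B,E,F,D,f,I], logical=[I,A,G,C,B,E,F,D,f]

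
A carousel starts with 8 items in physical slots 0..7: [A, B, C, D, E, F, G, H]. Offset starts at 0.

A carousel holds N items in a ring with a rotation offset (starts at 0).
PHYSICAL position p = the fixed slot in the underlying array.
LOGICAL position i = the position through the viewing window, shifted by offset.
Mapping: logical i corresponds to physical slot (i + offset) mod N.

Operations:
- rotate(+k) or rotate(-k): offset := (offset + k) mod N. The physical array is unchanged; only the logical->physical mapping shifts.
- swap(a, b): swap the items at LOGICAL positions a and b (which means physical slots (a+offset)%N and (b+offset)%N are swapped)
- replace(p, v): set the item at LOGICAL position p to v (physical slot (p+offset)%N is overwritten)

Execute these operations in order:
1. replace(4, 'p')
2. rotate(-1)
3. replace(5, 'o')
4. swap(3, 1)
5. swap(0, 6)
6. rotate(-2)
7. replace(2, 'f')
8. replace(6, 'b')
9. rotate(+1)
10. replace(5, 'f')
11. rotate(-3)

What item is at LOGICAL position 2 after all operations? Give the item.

After op 1 (replace(4, 'p')): offset=0, physical=[A,B,C,D,p,F,G,H], logical=[A,B,C,D,p,F,G,H]
After op 2 (rotate(-1)): offset=7, physical=[A,B,C,D,p,F,G,H], logical=[H,A,B,C,D,p,F,G]
After op 3 (replace(5, 'o')): offset=7, physical=[A,B,C,D,o,F,G,H], logical=[H,A,B,C,D,o,F,G]
After op 4 (swap(3, 1)): offset=7, physical=[C,B,A,D,o,F,G,H], logical=[H,C,B,A,D,o,F,G]
After op 5 (swap(0, 6)): offset=7, physical=[C,B,A,D,o,H,G,F], logical=[F,C,B,A,D,o,H,G]
After op 6 (rotate(-2)): offset=5, physical=[C,B,A,D,o,H,G,F], logical=[H,G,F,C,B,A,D,o]
After op 7 (replace(2, 'f')): offset=5, physical=[C,B,A,D,o,H,G,f], logical=[H,G,f,C,B,A,D,o]
After op 8 (replace(6, 'b')): offset=5, physical=[C,B,A,b,o,H,G,f], logical=[H,G,f,C,B,A,b,o]
After op 9 (rotate(+1)): offset=6, physical=[C,B,A,b,o,H,G,f], logical=[G,f,C,B,A,b,o,H]
After op 10 (replace(5, 'f')): offset=6, physical=[C,B,A,f,o,H,G,f], logical=[G,f,C,B,A,f,o,H]
After op 11 (rotate(-3)): offset=3, physical=[C,B,A,f,o,H,G,f], logical=[f,o,H,G,f,C,B,A]

Answer: H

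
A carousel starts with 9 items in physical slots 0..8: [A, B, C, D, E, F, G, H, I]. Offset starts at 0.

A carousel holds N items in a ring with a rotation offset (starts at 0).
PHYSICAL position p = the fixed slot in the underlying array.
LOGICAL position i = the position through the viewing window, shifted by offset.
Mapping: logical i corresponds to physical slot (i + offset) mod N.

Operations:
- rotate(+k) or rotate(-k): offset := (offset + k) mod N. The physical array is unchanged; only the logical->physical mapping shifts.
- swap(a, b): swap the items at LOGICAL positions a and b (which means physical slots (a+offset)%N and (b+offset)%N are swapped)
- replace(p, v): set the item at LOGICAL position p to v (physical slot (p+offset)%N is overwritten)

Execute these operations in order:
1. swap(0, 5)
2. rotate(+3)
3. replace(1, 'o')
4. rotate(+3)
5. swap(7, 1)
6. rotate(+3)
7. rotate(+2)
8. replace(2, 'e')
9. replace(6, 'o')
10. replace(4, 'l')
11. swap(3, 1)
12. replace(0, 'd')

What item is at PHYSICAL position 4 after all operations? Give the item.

After op 1 (swap(0, 5)): offset=0, physical=[F,B,C,D,E,A,G,H,I], logical=[F,B,C,D,E,A,G,H,I]
After op 2 (rotate(+3)): offset=3, physical=[F,B,C,D,E,A,G,H,I], logical=[D,E,A,G,H,I,F,B,C]
After op 3 (replace(1, 'o')): offset=3, physical=[F,B,C,D,o,A,G,H,I], logical=[D,o,A,G,H,I,F,B,C]
After op 4 (rotate(+3)): offset=6, physical=[F,B,C,D,o,A,G,H,I], logical=[G,H,I,F,B,C,D,o,A]
After op 5 (swap(7, 1)): offset=6, physical=[F,B,C,D,H,A,G,o,I], logical=[G,o,I,F,B,C,D,H,A]
After op 6 (rotate(+3)): offset=0, physical=[F,B,C,D,H,A,G,o,I], logical=[F,B,C,D,H,A,G,o,I]
After op 7 (rotate(+2)): offset=2, physical=[F,B,C,D,H,A,G,o,I], logical=[C,D,H,A,G,o,I,F,B]
After op 8 (replace(2, 'e')): offset=2, physical=[F,B,C,D,e,A,G,o,I], logical=[C,D,e,A,G,o,I,F,B]
After op 9 (replace(6, 'o')): offset=2, physical=[F,B,C,D,e,A,G,o,o], logical=[C,D,e,A,G,o,o,F,B]
After op 10 (replace(4, 'l')): offset=2, physical=[F,B,C,D,e,A,l,o,o], logical=[C,D,e,A,l,o,o,F,B]
After op 11 (swap(3, 1)): offset=2, physical=[F,B,C,A,e,D,l,o,o], logical=[C,A,e,D,l,o,o,F,B]
After op 12 (replace(0, 'd')): offset=2, physical=[F,B,d,A,e,D,l,o,o], logical=[d,A,e,D,l,o,o,F,B]

Answer: e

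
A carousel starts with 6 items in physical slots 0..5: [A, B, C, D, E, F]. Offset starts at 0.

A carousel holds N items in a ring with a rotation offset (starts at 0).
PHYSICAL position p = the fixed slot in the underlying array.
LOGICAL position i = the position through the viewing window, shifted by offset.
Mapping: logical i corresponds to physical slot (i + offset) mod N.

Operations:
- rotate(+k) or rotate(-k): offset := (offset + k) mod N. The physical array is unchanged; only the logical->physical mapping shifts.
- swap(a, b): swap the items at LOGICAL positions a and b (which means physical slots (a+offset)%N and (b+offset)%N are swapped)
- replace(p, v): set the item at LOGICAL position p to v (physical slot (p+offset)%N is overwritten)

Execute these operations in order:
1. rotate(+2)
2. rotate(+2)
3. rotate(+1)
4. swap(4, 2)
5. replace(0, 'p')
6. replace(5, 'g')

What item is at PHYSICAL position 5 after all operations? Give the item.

Answer: p

Derivation:
After op 1 (rotate(+2)): offset=2, physical=[A,B,C,D,E,F], logical=[C,D,E,F,A,B]
After op 2 (rotate(+2)): offset=4, physical=[A,B,C,D,E,F], logical=[E,F,A,B,C,D]
After op 3 (rotate(+1)): offset=5, physical=[A,B,C,D,E,F], logical=[F,A,B,C,D,E]
After op 4 (swap(4, 2)): offset=5, physical=[A,D,C,B,E,F], logical=[F,A,D,C,B,E]
After op 5 (replace(0, 'p')): offset=5, physical=[A,D,C,B,E,p], logical=[p,A,D,C,B,E]
After op 6 (replace(5, 'g')): offset=5, physical=[A,D,C,B,g,p], logical=[p,A,D,C,B,g]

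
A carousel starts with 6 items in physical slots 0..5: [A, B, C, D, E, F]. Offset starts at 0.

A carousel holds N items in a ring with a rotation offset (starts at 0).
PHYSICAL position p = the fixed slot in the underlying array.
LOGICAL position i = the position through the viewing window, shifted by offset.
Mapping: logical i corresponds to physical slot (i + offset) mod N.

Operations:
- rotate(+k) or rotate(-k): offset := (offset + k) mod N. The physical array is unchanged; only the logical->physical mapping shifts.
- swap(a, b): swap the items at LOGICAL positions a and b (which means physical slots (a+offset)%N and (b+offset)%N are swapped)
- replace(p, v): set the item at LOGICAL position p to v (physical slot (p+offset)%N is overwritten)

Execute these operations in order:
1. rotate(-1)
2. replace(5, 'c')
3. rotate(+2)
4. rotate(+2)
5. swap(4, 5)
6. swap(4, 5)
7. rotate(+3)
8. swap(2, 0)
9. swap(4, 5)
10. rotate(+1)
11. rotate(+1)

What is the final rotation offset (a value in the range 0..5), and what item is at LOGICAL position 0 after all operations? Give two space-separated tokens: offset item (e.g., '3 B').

After op 1 (rotate(-1)): offset=5, physical=[A,B,C,D,E,F], logical=[F,A,B,C,D,E]
After op 2 (replace(5, 'c')): offset=5, physical=[A,B,C,D,c,F], logical=[F,A,B,C,D,c]
After op 3 (rotate(+2)): offset=1, physical=[A,B,C,D,c,F], logical=[B,C,D,c,F,A]
After op 4 (rotate(+2)): offset=3, physical=[A,B,C,D,c,F], logical=[D,c,F,A,B,C]
After op 5 (swap(4, 5)): offset=3, physical=[A,C,B,D,c,F], logical=[D,c,F,A,C,B]
After op 6 (swap(4, 5)): offset=3, physical=[A,B,C,D,c,F], logical=[D,c,F,A,B,C]
After op 7 (rotate(+3)): offset=0, physical=[A,B,C,D,c,F], logical=[A,B,C,D,c,F]
After op 8 (swap(2, 0)): offset=0, physical=[C,B,A,D,c,F], logical=[C,B,A,D,c,F]
After op 9 (swap(4, 5)): offset=0, physical=[C,B,A,D,F,c], logical=[C,B,A,D,F,c]
After op 10 (rotate(+1)): offset=1, physical=[C,B,A,D,F,c], logical=[B,A,D,F,c,C]
After op 11 (rotate(+1)): offset=2, physical=[C,B,A,D,F,c], logical=[A,D,F,c,C,B]

Answer: 2 A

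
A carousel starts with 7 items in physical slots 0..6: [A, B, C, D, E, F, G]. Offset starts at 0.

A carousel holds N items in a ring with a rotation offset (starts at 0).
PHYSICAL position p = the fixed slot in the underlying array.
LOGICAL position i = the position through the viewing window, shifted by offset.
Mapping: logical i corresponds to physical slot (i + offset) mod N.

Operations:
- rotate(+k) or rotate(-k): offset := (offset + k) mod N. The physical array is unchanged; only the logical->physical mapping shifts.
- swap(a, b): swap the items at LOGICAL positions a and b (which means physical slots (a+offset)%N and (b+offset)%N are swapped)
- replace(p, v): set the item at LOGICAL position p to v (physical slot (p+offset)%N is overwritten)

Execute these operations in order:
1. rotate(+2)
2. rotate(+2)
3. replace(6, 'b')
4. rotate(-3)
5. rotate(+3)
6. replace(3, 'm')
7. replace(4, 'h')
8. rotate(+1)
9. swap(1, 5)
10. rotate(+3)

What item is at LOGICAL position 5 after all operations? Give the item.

After op 1 (rotate(+2)): offset=2, physical=[A,B,C,D,E,F,G], logical=[C,D,E,F,G,A,B]
After op 2 (rotate(+2)): offset=4, physical=[A,B,C,D,E,F,G], logical=[E,F,G,A,B,C,D]
After op 3 (replace(6, 'b')): offset=4, physical=[A,B,C,b,E,F,G], logical=[E,F,G,A,B,C,b]
After op 4 (rotate(-3)): offset=1, physical=[A,B,C,b,E,F,G], logical=[B,C,b,E,F,G,A]
After op 5 (rotate(+3)): offset=4, physical=[A,B,C,b,E,F,G], logical=[E,F,G,A,B,C,b]
After op 6 (replace(3, 'm')): offset=4, physical=[m,B,C,b,E,F,G], logical=[E,F,G,m,B,C,b]
After op 7 (replace(4, 'h')): offset=4, physical=[m,h,C,b,E,F,G], logical=[E,F,G,m,h,C,b]
After op 8 (rotate(+1)): offset=5, physical=[m,h,C,b,E,F,G], logical=[F,G,m,h,C,b,E]
After op 9 (swap(1, 5)): offset=5, physical=[m,h,C,G,E,F,b], logical=[F,b,m,h,C,G,E]
After op 10 (rotate(+3)): offset=1, physical=[m,h,C,G,E,F,b], logical=[h,C,G,E,F,b,m]

Answer: b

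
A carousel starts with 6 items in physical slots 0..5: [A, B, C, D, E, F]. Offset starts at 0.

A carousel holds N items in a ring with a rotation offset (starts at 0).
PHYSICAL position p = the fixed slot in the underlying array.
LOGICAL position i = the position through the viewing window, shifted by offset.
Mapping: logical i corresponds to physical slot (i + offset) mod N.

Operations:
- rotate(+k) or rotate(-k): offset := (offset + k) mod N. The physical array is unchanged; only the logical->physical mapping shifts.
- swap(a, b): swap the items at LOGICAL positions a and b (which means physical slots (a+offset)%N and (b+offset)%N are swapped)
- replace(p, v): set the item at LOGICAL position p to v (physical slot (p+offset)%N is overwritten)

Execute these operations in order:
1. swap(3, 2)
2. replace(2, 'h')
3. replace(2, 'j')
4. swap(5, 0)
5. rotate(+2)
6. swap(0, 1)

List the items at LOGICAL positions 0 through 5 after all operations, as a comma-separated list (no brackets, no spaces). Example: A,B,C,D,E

After op 1 (swap(3, 2)): offset=0, physical=[A,B,D,C,E,F], logical=[A,B,D,C,E,F]
After op 2 (replace(2, 'h')): offset=0, physical=[A,B,h,C,E,F], logical=[A,B,h,C,E,F]
After op 3 (replace(2, 'j')): offset=0, physical=[A,B,j,C,E,F], logical=[A,B,j,C,E,F]
After op 4 (swap(5, 0)): offset=0, physical=[F,B,j,C,E,A], logical=[F,B,j,C,E,A]
After op 5 (rotate(+2)): offset=2, physical=[F,B,j,C,E,A], logical=[j,C,E,A,F,B]
After op 6 (swap(0, 1)): offset=2, physical=[F,B,C,j,E,A], logical=[C,j,E,A,F,B]

Answer: C,j,E,A,F,B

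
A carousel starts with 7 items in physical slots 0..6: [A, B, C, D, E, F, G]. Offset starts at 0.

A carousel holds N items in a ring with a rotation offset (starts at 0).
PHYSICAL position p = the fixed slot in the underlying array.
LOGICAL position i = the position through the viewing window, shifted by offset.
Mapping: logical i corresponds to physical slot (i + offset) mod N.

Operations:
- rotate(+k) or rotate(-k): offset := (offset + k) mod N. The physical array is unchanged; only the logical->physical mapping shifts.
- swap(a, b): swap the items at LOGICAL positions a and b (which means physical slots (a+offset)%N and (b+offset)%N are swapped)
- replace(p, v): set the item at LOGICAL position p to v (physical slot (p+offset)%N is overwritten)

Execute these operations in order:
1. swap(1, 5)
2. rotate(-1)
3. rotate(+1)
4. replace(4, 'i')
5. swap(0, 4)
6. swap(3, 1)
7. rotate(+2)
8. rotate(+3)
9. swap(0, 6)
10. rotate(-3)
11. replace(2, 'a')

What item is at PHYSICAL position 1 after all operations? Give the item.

After op 1 (swap(1, 5)): offset=0, physical=[A,F,C,D,E,B,G], logical=[A,F,C,D,E,B,G]
After op 2 (rotate(-1)): offset=6, physical=[A,F,C,D,E,B,G], logical=[G,A,F,C,D,E,B]
After op 3 (rotate(+1)): offset=0, physical=[A,F,C,D,E,B,G], logical=[A,F,C,D,E,B,G]
After op 4 (replace(4, 'i')): offset=0, physical=[A,F,C,D,i,B,G], logical=[A,F,C,D,i,B,G]
After op 5 (swap(0, 4)): offset=0, physical=[i,F,C,D,A,B,G], logical=[i,F,C,D,A,B,G]
After op 6 (swap(3, 1)): offset=0, physical=[i,D,C,F,A,B,G], logical=[i,D,C,F,A,B,G]
After op 7 (rotate(+2)): offset=2, physical=[i,D,C,F,A,B,G], logical=[C,F,A,B,G,i,D]
After op 8 (rotate(+3)): offset=5, physical=[i,D,C,F,A,B,G], logical=[B,G,i,D,C,F,A]
After op 9 (swap(0, 6)): offset=5, physical=[i,D,C,F,B,A,G], logical=[A,G,i,D,C,F,B]
After op 10 (rotate(-3)): offset=2, physical=[i,D,C,F,B,A,G], logical=[C,F,B,A,G,i,D]
After op 11 (replace(2, 'a')): offset=2, physical=[i,D,C,F,a,A,G], logical=[C,F,a,A,G,i,D]

Answer: D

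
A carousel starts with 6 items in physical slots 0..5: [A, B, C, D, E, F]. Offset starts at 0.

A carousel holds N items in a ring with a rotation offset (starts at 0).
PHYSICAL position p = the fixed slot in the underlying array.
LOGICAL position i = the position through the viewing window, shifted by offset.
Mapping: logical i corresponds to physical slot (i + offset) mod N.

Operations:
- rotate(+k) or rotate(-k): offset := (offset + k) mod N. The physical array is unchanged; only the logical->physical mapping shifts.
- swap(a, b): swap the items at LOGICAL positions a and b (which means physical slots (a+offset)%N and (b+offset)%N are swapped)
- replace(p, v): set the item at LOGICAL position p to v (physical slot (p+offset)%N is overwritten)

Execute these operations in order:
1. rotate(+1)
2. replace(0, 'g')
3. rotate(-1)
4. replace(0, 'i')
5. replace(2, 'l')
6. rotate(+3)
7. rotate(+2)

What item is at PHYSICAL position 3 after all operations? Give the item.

Answer: D

Derivation:
After op 1 (rotate(+1)): offset=1, physical=[A,B,C,D,E,F], logical=[B,C,D,E,F,A]
After op 2 (replace(0, 'g')): offset=1, physical=[A,g,C,D,E,F], logical=[g,C,D,E,F,A]
After op 3 (rotate(-1)): offset=0, physical=[A,g,C,D,E,F], logical=[A,g,C,D,E,F]
After op 4 (replace(0, 'i')): offset=0, physical=[i,g,C,D,E,F], logical=[i,g,C,D,E,F]
After op 5 (replace(2, 'l')): offset=0, physical=[i,g,l,D,E,F], logical=[i,g,l,D,E,F]
After op 6 (rotate(+3)): offset=3, physical=[i,g,l,D,E,F], logical=[D,E,F,i,g,l]
After op 7 (rotate(+2)): offset=5, physical=[i,g,l,D,E,F], logical=[F,i,g,l,D,E]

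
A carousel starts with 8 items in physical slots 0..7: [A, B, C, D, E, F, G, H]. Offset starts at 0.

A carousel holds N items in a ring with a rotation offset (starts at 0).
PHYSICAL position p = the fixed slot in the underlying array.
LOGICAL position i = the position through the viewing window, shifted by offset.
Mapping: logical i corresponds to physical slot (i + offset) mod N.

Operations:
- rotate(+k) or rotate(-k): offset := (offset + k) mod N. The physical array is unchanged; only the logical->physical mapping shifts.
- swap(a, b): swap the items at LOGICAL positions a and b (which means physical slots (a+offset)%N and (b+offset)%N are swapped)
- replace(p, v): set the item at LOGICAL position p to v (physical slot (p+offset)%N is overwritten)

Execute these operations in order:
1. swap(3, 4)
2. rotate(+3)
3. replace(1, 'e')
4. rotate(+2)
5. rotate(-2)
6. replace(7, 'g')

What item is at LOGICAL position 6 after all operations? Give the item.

Answer: B

Derivation:
After op 1 (swap(3, 4)): offset=0, physical=[A,B,C,E,D,F,G,H], logical=[A,B,C,E,D,F,G,H]
After op 2 (rotate(+3)): offset=3, physical=[A,B,C,E,D,F,G,H], logical=[E,D,F,G,H,A,B,C]
After op 3 (replace(1, 'e')): offset=3, physical=[A,B,C,E,e,F,G,H], logical=[E,e,F,G,H,A,B,C]
After op 4 (rotate(+2)): offset=5, physical=[A,B,C,E,e,F,G,H], logical=[F,G,H,A,B,C,E,e]
After op 5 (rotate(-2)): offset=3, physical=[A,B,C,E,e,F,G,H], logical=[E,e,F,G,H,A,B,C]
After op 6 (replace(7, 'g')): offset=3, physical=[A,B,g,E,e,F,G,H], logical=[E,e,F,G,H,A,B,g]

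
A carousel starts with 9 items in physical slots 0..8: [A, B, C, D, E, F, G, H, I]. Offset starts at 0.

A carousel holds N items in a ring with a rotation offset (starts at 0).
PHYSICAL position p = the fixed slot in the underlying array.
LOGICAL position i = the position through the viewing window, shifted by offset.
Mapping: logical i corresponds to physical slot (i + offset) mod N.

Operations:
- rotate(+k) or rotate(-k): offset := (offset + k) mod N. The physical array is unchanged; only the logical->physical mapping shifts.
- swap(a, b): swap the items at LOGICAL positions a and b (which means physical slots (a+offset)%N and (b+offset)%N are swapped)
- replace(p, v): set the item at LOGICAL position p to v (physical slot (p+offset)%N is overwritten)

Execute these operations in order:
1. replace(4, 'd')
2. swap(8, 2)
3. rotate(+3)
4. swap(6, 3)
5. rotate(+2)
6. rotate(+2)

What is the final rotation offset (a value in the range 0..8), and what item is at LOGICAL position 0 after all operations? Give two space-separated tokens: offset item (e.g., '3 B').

Answer: 7 H

Derivation:
After op 1 (replace(4, 'd')): offset=0, physical=[A,B,C,D,d,F,G,H,I], logical=[A,B,C,D,d,F,G,H,I]
After op 2 (swap(8, 2)): offset=0, physical=[A,B,I,D,d,F,G,H,C], logical=[A,B,I,D,d,F,G,H,C]
After op 3 (rotate(+3)): offset=3, physical=[A,B,I,D,d,F,G,H,C], logical=[D,d,F,G,H,C,A,B,I]
After op 4 (swap(6, 3)): offset=3, physical=[G,B,I,D,d,F,A,H,C], logical=[D,d,F,A,H,C,G,B,I]
After op 5 (rotate(+2)): offset=5, physical=[G,B,I,D,d,F,A,H,C], logical=[F,A,H,C,G,B,I,D,d]
After op 6 (rotate(+2)): offset=7, physical=[G,B,I,D,d,F,A,H,C], logical=[H,C,G,B,I,D,d,F,A]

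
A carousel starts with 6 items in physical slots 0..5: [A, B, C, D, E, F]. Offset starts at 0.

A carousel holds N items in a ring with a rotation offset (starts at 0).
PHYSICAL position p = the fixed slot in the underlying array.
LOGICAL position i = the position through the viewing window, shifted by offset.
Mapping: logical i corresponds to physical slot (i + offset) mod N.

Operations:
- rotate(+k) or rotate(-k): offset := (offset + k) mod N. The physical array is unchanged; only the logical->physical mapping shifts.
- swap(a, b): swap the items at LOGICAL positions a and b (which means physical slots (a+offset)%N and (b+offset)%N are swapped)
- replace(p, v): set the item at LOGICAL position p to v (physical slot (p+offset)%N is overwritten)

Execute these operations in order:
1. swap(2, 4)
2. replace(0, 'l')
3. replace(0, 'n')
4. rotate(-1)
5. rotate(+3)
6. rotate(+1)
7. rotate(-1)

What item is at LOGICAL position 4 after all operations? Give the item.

Answer: n

Derivation:
After op 1 (swap(2, 4)): offset=0, physical=[A,B,E,D,C,F], logical=[A,B,E,D,C,F]
After op 2 (replace(0, 'l')): offset=0, physical=[l,B,E,D,C,F], logical=[l,B,E,D,C,F]
After op 3 (replace(0, 'n')): offset=0, physical=[n,B,E,D,C,F], logical=[n,B,E,D,C,F]
After op 4 (rotate(-1)): offset=5, physical=[n,B,E,D,C,F], logical=[F,n,B,E,D,C]
After op 5 (rotate(+3)): offset=2, physical=[n,B,E,D,C,F], logical=[E,D,C,F,n,B]
After op 6 (rotate(+1)): offset=3, physical=[n,B,E,D,C,F], logical=[D,C,F,n,B,E]
After op 7 (rotate(-1)): offset=2, physical=[n,B,E,D,C,F], logical=[E,D,C,F,n,B]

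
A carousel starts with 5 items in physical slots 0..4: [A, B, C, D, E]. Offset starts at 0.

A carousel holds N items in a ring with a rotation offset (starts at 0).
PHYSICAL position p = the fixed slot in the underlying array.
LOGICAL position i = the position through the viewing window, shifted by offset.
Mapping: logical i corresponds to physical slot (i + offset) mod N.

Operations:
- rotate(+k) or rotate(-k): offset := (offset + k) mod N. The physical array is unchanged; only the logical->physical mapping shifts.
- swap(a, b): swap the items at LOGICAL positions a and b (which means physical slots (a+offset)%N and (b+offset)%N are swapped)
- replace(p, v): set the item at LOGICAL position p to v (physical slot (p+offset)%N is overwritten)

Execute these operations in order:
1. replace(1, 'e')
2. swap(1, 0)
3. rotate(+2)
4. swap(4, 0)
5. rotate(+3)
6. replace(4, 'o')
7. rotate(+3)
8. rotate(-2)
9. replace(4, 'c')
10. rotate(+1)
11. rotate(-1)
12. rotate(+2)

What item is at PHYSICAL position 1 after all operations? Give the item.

Answer: C

Derivation:
After op 1 (replace(1, 'e')): offset=0, physical=[A,e,C,D,E], logical=[A,e,C,D,E]
After op 2 (swap(1, 0)): offset=0, physical=[e,A,C,D,E], logical=[e,A,C,D,E]
After op 3 (rotate(+2)): offset=2, physical=[e,A,C,D,E], logical=[C,D,E,e,A]
After op 4 (swap(4, 0)): offset=2, physical=[e,C,A,D,E], logical=[A,D,E,e,C]
After op 5 (rotate(+3)): offset=0, physical=[e,C,A,D,E], logical=[e,C,A,D,E]
After op 6 (replace(4, 'o')): offset=0, physical=[e,C,A,D,o], logical=[e,C,A,D,o]
After op 7 (rotate(+3)): offset=3, physical=[e,C,A,D,o], logical=[D,o,e,C,A]
After op 8 (rotate(-2)): offset=1, physical=[e,C,A,D,o], logical=[C,A,D,o,e]
After op 9 (replace(4, 'c')): offset=1, physical=[c,C,A,D,o], logical=[C,A,D,o,c]
After op 10 (rotate(+1)): offset=2, physical=[c,C,A,D,o], logical=[A,D,o,c,C]
After op 11 (rotate(-1)): offset=1, physical=[c,C,A,D,o], logical=[C,A,D,o,c]
After op 12 (rotate(+2)): offset=3, physical=[c,C,A,D,o], logical=[D,o,c,C,A]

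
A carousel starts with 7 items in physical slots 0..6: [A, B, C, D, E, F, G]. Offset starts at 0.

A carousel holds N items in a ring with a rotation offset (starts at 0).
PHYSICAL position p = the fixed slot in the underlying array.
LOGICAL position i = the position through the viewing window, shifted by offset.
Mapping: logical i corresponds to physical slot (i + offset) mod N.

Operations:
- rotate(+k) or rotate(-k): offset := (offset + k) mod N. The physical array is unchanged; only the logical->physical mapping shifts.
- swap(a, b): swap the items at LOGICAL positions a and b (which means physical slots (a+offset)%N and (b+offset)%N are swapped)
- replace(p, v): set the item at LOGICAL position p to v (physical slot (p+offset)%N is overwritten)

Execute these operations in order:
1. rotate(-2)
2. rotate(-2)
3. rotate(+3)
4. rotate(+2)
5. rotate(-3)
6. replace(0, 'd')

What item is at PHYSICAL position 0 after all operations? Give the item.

After op 1 (rotate(-2)): offset=5, physical=[A,B,C,D,E,F,G], logical=[F,G,A,B,C,D,E]
After op 2 (rotate(-2)): offset=3, physical=[A,B,C,D,E,F,G], logical=[D,E,F,G,A,B,C]
After op 3 (rotate(+3)): offset=6, physical=[A,B,C,D,E,F,G], logical=[G,A,B,C,D,E,F]
After op 4 (rotate(+2)): offset=1, physical=[A,B,C,D,E,F,G], logical=[B,C,D,E,F,G,A]
After op 5 (rotate(-3)): offset=5, physical=[A,B,C,D,E,F,G], logical=[F,G,A,B,C,D,E]
After op 6 (replace(0, 'd')): offset=5, physical=[A,B,C,D,E,d,G], logical=[d,G,A,B,C,D,E]

Answer: A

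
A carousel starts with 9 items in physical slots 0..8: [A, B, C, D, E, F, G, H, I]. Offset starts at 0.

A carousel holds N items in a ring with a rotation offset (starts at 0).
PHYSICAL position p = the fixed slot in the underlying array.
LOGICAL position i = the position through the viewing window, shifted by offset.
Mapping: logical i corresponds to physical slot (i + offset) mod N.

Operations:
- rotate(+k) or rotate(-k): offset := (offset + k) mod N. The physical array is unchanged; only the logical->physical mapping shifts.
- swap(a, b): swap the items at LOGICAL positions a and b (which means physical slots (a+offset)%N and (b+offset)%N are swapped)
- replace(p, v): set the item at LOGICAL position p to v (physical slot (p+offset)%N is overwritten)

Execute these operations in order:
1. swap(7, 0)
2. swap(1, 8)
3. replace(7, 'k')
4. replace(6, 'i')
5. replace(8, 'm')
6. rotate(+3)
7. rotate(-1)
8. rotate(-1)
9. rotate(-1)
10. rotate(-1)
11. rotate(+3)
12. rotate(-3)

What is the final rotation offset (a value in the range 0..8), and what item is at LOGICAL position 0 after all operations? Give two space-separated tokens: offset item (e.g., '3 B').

After op 1 (swap(7, 0)): offset=0, physical=[H,B,C,D,E,F,G,A,I], logical=[H,B,C,D,E,F,G,A,I]
After op 2 (swap(1, 8)): offset=0, physical=[H,I,C,D,E,F,G,A,B], logical=[H,I,C,D,E,F,G,A,B]
After op 3 (replace(7, 'k')): offset=0, physical=[H,I,C,D,E,F,G,k,B], logical=[H,I,C,D,E,F,G,k,B]
After op 4 (replace(6, 'i')): offset=0, physical=[H,I,C,D,E,F,i,k,B], logical=[H,I,C,D,E,F,i,k,B]
After op 5 (replace(8, 'm')): offset=0, physical=[H,I,C,D,E,F,i,k,m], logical=[H,I,C,D,E,F,i,k,m]
After op 6 (rotate(+3)): offset=3, physical=[H,I,C,D,E,F,i,k,m], logical=[D,E,F,i,k,m,H,I,C]
After op 7 (rotate(-1)): offset=2, physical=[H,I,C,D,E,F,i,k,m], logical=[C,D,E,F,i,k,m,H,I]
After op 8 (rotate(-1)): offset=1, physical=[H,I,C,D,E,F,i,k,m], logical=[I,C,D,E,F,i,k,m,H]
After op 9 (rotate(-1)): offset=0, physical=[H,I,C,D,E,F,i,k,m], logical=[H,I,C,D,E,F,i,k,m]
After op 10 (rotate(-1)): offset=8, physical=[H,I,C,D,E,F,i,k,m], logical=[m,H,I,C,D,E,F,i,k]
After op 11 (rotate(+3)): offset=2, physical=[H,I,C,D,E,F,i,k,m], logical=[C,D,E,F,i,k,m,H,I]
After op 12 (rotate(-3)): offset=8, physical=[H,I,C,D,E,F,i,k,m], logical=[m,H,I,C,D,E,F,i,k]

Answer: 8 m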